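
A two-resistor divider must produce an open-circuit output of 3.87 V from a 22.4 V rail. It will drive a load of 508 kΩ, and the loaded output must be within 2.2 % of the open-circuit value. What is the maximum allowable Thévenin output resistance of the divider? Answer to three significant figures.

Loading drop = R_th/(R_th + R_L) ≤ 0.0220, so R_th ≤ R_L · ε/(1−ε) = 508 kΩ × 0.0220/0.9780 = 11.4 kΩ.

R_th ≤ 11.4 kΩ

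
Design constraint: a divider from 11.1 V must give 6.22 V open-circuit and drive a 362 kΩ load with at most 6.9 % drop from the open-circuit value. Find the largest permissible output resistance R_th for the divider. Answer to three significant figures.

Loading drop = R_th/(R_th + R_L) ≤ 0.0690, so R_th ≤ R_L · ε/(1−ε) = 362 kΩ × 0.0690/0.9310 = 26.8 kΩ.

R_th ≤ 26.8 kΩ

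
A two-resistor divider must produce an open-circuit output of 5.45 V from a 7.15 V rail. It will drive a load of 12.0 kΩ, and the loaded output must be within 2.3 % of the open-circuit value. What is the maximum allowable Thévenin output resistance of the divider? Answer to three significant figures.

R_th ≤ 282 Ω

Loading drop = R_th/(R_th + R_L) ≤ 0.0230, so R_th ≤ R_L · ε/(1−ε) = 12.0 kΩ × 0.0230/0.9770 = 282 Ω.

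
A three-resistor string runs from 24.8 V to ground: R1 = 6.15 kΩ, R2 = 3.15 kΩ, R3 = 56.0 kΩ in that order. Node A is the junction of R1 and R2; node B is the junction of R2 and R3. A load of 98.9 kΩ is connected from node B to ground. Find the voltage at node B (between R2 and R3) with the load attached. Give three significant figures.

At node B, R3 is in parallel with the load: R3‖R_L = 35.75 kΩ.
Below node A the resistance is R2 + (R3‖R_L) = 38.90 kΩ, so V_A = 24.8 × 38.90/45.05 = 21.41 V.
Then V_B = V_A × (R3‖R_L)/(R2 + R3‖R_L) = 21.41 × 35.75/38.90 = 19.7 V.

V ≈ 19.7 V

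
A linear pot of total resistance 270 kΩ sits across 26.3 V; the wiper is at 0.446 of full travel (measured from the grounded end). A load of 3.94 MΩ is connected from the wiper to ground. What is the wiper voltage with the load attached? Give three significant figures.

V ≈ 11.5 V

The wiper splits the pot into (1−α)R = 149.6 kΩ above and αR = 120.4 kΩ below.
Lower section ‖ load = 116.8 kΩ.
V_wiper = 26.3 × 116.8/(149.6 + 116.8) = 11.5 V.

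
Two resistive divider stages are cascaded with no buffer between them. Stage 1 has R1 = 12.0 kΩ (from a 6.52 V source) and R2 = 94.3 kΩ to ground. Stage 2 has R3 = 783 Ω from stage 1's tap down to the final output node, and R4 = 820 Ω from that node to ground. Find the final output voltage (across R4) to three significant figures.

V_out ≈ 0.387 V

Stage 2 presents R3+R4 = 1603 Ω as a load on stage 1's tap.
Stage 1's lower leg becomes R2‖(R3+R4) = 1576 Ω, so V_mid = 6.52 × 1576/13580 = 0.7570 V.
Stage 2 is itself unloaded: V_out = V_mid × R4/(R3+R4) = 0.7570 × 820/1603 = 0.387 V.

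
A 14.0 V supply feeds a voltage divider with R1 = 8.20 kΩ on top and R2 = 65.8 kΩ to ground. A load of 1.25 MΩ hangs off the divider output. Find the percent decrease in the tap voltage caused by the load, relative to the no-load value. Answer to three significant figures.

0.580 %

The divider's output (Thévenin) resistance is R1‖R2 = 7.291 kΩ.
Fractional drop under load = R_th/(R_th + R_L) = 7.291 / (7.291 + 1250) = 0.005799.
So the output falls by 0.580 %.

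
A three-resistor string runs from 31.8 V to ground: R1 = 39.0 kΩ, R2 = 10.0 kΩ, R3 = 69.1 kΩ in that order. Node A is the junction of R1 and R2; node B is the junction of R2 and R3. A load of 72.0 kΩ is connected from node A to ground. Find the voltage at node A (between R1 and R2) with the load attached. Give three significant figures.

V ≈ 15.6 V

Below node A the series string R2+R3 = 79.10 kΩ sits in parallel with the 72.0 kΩ load: 37.69 kΩ.
V_A = 31.8 × 37.69/(39.0 + 37.69) = 15.6 V.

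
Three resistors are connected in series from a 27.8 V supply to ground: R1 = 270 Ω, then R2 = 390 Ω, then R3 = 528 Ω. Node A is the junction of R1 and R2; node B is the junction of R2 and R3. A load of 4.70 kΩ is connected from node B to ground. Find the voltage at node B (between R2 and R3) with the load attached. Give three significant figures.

V ≈ 11.6 V

At node B, R3 is in parallel with the load: R3‖R_L = 474.7 Ω.
Below node A the resistance is R2 + (R3‖R_L) = 864.7 Ω, so V_A = 27.8 × 864.7/1135 = 21.18 V.
Then V_B = V_A × (R3‖R_L)/(R2 + R3‖R_L) = 21.18 × 474.7/864.7 = 11.6 V.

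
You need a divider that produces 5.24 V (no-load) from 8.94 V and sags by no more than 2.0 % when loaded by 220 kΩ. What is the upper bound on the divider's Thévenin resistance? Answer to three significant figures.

Loading drop = R_th/(R_th + R_L) ≤ 0.0200, so R_th ≤ R_L · ε/(1−ε) = 220 kΩ × 0.0200/0.9800 = 4.49 kΩ.
(Any R1, R2 with R2/(R1+R2) = 0.586 and R1‖R2 ≤ 4.49 kΩ will meet the spec.)

R_th ≤ 4.49 kΩ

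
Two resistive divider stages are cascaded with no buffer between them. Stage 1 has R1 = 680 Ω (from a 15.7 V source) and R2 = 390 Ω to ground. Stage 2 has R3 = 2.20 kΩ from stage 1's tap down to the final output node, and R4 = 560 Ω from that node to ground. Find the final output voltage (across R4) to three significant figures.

V_out ≈ 1.07 V

Stage 2 presents R3+R4 = 2760 Ω as a load on stage 1's tap.
Stage 1's lower leg becomes R2‖(R3+R4) = 341.7 Ω, so V_mid = 15.7 × 341.7/1022 = 5.251 V.
Stage 2 is itself unloaded: V_out = V_mid × R4/(R3+R4) = 5.251 × 560/2760 = 1.07 V.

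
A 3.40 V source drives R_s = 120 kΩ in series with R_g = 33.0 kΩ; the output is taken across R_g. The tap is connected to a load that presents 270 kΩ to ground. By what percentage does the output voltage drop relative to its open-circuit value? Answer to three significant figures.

The divider's output (Thévenin) resistance is R_s‖R_g = 25.88 kΩ.
Fractional drop under load = R_th/(R_th + R_L) = 25.88 / (25.88 + 270) = 0.08748.
So the output falls by 8.75 %.

8.75 %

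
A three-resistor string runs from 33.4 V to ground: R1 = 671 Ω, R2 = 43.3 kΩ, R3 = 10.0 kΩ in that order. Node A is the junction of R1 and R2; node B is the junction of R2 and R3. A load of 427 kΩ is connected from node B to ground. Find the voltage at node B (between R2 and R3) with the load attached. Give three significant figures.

At node B, R3 is in parallel with the load: R3‖R_L = 9771 Ω.
Below node A the resistance is R2 + (R3‖R_L) = 53070 Ω, so V_A = 33.4 × 53070/53740 = 32.98 V.
Then V_B = V_A × (R3‖R_L)/(R2 + R3‖R_L) = 32.98 × 9771/53070 = 6.07 V.

V ≈ 6.07 V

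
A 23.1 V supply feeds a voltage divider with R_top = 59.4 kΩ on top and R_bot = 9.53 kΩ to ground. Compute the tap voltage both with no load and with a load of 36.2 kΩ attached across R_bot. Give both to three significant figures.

Unloaded: 3.19 V; loaded: 2.60 V

Open-circuit: V = 23.1 × 9.53/(59.4 + 9.53) = 3.19 V.
With the load, R_bot becomes R_bot‖R_L = 7.544 kΩ, so V = 23.1 × 7.544/66.94 = 2.60 V.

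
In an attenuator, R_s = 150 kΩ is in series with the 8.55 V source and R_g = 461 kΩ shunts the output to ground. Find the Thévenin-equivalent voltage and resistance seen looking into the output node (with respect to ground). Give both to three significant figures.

V_th = 6.45 V, R_th = 113 kΩ

V_th is the open-circuit tap voltage: 8.55 × 461/(150 + 461) = 6.45 V.
With the supply zeroed, R_s and R_g appear in parallel from the tap: R_th = R_s‖R_g = (150 × 461)/611.0 = 113 kΩ.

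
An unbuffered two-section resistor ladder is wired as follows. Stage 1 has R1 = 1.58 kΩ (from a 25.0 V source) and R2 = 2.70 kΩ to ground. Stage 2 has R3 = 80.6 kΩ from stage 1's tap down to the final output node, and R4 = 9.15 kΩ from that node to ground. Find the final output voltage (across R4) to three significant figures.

Stage 2 presents R3+R4 = 89.75 kΩ as a load on stage 1's tap.
Stage 1's lower leg becomes R2‖(R3+R4) = 2.621 kΩ, so V_mid = 25.0 × 2.621/4.201 = 15.60 V.
Stage 2 is itself unloaded: V_out = V_mid × R4/(R3+R4) = 15.60 × 9.15/89.75 = 1.59 V.

V_out ≈ 1.59 V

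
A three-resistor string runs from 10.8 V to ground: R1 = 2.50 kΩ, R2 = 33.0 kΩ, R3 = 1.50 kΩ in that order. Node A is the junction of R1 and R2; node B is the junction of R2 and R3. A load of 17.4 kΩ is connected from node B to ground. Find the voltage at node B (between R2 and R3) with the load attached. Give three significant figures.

V ≈ 0.404 V

At node B, R3 is in parallel with the load: R3‖R_L = 1.381 kΩ.
Below node A the resistance is R2 + (R3‖R_L) = 34.38 kΩ, so V_A = 10.8 × 34.38/36.88 = 10.07 V.
Then V_B = V_A × (R3‖R_L)/(R2 + R3‖R_L) = 10.07 × 1.381/34.38 = 0.404 V.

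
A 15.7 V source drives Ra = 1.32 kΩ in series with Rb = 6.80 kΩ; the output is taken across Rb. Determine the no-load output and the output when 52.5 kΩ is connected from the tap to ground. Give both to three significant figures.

Open-circuit: V = 15.7 × 6.80/(1.32 + 6.80) = 13.1 V.
With the load, Rb becomes Rb‖R_L = 6.020 kΩ, so V = 15.7 × 6.020/7.340 = 12.9 V.

Unloaded: 13.1 V; loaded: 12.9 V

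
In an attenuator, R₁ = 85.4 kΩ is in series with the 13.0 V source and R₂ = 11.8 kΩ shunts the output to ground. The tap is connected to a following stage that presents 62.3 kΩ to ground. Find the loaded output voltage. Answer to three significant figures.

V_out ≈ 1.35 V

The load sits in parallel with R₂: R₂‖R_L = (11.8 × 62.3) / (11.8 + 62.3) = 9.921 kΩ.
V_out = 13.0 × 9.921 / (85.4 + 9.921) = 13.0 × 9.921/95.32 = 1.35 V.
(Unloaded it would have been 1.58 V.)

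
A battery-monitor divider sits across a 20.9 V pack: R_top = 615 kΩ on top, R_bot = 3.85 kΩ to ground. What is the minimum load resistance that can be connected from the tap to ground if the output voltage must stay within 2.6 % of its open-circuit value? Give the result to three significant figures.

R_L(min) ≈ 143 kΩ

Output resistance R_th = R_top‖R_bot = (615 × 3.85)/618.9 = 3.826 kΩ.
The fractional drop is R_th/(R_th + R_L); requiring this ≤ 0.0260 gives R_L ≥ R_th(1/0.0260 − 1) = 3.826 × 37.46 = 143 kΩ.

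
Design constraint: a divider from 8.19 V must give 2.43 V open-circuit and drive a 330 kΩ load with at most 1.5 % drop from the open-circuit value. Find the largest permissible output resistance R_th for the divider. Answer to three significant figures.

R_th ≤ 5.03 kΩ

Loading drop = R_th/(R_th + R_L) ≤ 0.0150, so R_th ≤ R_L · ε/(1−ε) = 330 kΩ × 0.0150/0.9850 = 5.03 kΩ.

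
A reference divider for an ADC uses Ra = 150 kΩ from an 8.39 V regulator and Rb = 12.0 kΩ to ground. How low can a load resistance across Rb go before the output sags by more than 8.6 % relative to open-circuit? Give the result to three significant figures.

R_L(min) ≈ 118 kΩ

Output resistance R_th = Ra‖Rb = (150 × 12.0)/162.0 = 11.11 kΩ.
The fractional drop is R_th/(R_th + R_L); requiring this ≤ 0.0860 gives R_L ≥ R_th(1/0.0860 − 1) = 11.11 × 10.63 = 118 kΩ.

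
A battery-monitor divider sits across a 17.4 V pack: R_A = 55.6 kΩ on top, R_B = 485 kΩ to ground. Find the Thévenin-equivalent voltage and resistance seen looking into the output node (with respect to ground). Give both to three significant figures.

V_th is the open-circuit tap voltage: 17.4 × 485/(55.6 + 485) = 15.6 V.
With the supply zeroed, R_A and R_B appear in parallel from the tap: R_th = R_A‖R_B = (55.6 × 485)/540.6 = 49.9 kΩ.

V_th = 15.6 V, R_th = 49.9 kΩ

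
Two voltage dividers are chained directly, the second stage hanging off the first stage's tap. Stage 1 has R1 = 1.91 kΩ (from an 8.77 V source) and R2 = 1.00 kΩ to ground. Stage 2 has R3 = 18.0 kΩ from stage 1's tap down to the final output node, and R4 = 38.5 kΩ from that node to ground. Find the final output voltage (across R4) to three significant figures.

V_out ≈ 2.03 V

Stage 2 presents R3+R4 = 56.50 kΩ as a load on stage 1's tap.
Stage 1's lower leg becomes R2‖(R3+R4) = 0.9826 kΩ, so V_mid = 8.77 × 0.9826/2.893 = 2.979 V.
Stage 2 is itself unloaded: V_out = V_mid × R4/(R3+R4) = 2.979 × 38.5/56.50 = 2.03 V.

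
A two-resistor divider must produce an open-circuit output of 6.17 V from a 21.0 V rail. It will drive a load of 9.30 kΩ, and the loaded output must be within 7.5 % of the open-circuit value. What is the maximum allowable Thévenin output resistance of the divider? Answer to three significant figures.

Loading drop = R_th/(R_th + R_L) ≤ 0.0750, so R_th ≤ R_L · ε/(1−ε) = 9.30 kΩ × 0.0750/0.9250 = 754 Ω.
(Any R1, R2 with R2/(R1+R2) = 0.294 and R1‖R2 ≤ 754 Ω will meet the spec.)

R_th ≤ 754 Ω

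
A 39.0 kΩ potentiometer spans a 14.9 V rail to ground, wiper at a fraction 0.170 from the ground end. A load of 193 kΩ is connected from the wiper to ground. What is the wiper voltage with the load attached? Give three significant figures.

V ≈ 2.46 V

The wiper splits the pot into (1−α)R = 32.37 kΩ above and αR = 6.630 kΩ below.
Lower section ‖ load = 6.410 kΩ.
V_wiper = 14.9 × 6.410/(32.37 + 6.410) = 2.46 V.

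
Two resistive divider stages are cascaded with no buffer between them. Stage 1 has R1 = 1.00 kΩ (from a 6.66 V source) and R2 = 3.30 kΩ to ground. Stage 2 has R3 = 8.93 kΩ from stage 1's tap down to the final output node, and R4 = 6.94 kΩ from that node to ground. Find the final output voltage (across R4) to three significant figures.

V_out ≈ 2.13 V

Stage 2 presents R3+R4 = 15.87 kΩ as a load on stage 1's tap.
Stage 1's lower leg becomes R2‖(R3+R4) = 2.732 kΩ, so V_mid = 6.66 × 2.732/3.732 = 4.875 V.
Stage 2 is itself unloaded: V_out = V_mid × R4/(R3+R4) = 4.875 × 6.94/15.87 = 2.13 V.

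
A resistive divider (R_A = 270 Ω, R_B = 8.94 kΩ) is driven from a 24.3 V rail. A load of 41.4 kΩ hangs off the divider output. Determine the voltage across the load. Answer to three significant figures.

The load sits in parallel with R_B: R_B‖R_L = (8940 × 41400) / (8940 + 41400) = 7352 Ω.
V_out = 24.3 × 7352 / (270 + 7352) = 24.3 × 7352/7622 = 23.4 V.

V_out ≈ 23.4 V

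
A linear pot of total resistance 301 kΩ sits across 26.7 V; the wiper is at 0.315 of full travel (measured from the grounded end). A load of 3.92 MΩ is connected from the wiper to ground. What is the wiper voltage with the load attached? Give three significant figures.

V ≈ 8.27 V

The wiper splits the pot into (1−α)R = 206.2 kΩ above and αR = 94.81 kΩ below.
Lower section ‖ load = 92.58 kΩ.
V_wiper = 26.7 × 92.58/(206.2 + 92.58) = 8.27 V.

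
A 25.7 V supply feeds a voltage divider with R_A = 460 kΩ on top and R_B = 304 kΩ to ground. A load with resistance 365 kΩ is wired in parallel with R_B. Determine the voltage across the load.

V_out ≈ 6.81 V

The load sits in parallel with R_B: R_B‖R_L = (304 × 365) / (304 + 365) = 165.9 kΩ.
V_out = 25.7 × 165.9 / (460 + 165.9) = 25.7 × 165.9/625.9 = 6.81 V.
(Unloaded it would have been 10.2 V.)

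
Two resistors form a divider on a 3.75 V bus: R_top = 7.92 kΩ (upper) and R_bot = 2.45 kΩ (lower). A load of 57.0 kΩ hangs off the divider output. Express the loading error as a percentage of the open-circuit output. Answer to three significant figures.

3.18 %

The divider's output (Thévenin) resistance is R_top‖R_bot = 1.871 kΩ.
Fractional drop under load = R_th/(R_th + R_L) = 1.871 / (1.871 + 57.0) = 0.03178.
So the output falls by 3.18 %.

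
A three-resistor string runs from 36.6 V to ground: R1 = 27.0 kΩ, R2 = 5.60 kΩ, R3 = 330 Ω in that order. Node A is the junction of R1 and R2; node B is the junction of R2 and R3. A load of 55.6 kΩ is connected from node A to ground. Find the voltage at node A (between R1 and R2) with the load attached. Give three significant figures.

V ≈ 6.06 V

Below node A the series string R2+R3 = 5930 Ω sits in parallel with the 55600 Ω load: 5358 Ω.
V_A = 36.6 × 5358/(27000 + 5358) = 6.06 V.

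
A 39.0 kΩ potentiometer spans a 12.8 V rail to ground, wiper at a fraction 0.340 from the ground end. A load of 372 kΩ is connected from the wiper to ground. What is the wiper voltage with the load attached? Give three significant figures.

The wiper splits the pot into (1−α)R = 25.74 kΩ above and αR = 13.26 kΩ below.
Lower section ‖ load = 12.80 kΩ.
V_wiper = 12.8 × 12.80/(25.74 + 12.80) = 4.25 V.

V ≈ 4.25 V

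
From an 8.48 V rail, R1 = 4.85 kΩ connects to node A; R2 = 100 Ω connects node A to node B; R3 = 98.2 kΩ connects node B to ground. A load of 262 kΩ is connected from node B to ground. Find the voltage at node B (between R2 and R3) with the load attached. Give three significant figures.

V ≈ 7.93 V

At node B, R3 is in parallel with the load: R3‖R_L = 71430 Ω.
Below node A the resistance is R2 + (R3‖R_L) = 71530 Ω, so V_A = 8.48 × 71530/76380 = 7.942 V.
Then V_B = V_A × (R3‖R_L)/(R2 + R3‖R_L) = 7.942 × 71430/71530 = 7.93 V.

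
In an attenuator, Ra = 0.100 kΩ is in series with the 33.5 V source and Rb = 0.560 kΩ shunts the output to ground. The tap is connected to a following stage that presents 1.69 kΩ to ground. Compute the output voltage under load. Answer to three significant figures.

V_out ≈ 27.1 V

The load sits in parallel with Rb: Rb‖R_L = (560 × 1690) / (560 + 1690) = 420.6 Ω.
V_out = 33.5 × 420.6 / (100 + 420.6) = 33.5 × 420.6/520.6 = 27.1 V.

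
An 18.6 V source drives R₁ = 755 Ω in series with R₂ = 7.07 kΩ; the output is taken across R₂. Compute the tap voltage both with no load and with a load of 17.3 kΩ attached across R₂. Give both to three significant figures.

Unloaded: 16.8 V; loaded: 16.2 V

Open-circuit: V = 18.6 × 7070/(755 + 7070) = 16.8 V.
With the load, R₂ becomes R₂‖R_L = 5019 Ω, so V = 18.6 × 5019/5774 = 16.2 V.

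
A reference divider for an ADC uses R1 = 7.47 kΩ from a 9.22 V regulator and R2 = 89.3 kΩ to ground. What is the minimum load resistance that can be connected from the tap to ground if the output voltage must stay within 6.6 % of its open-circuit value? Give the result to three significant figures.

Output resistance R_th = R1‖R2 = (7.47 × 89.3)/96.77 = 6.893 kΩ.
The fractional drop is R_th/(R_th + R_L); requiring this ≤ 0.0660 gives R_L ≥ R_th(1/0.0660 − 1) = 6.893 × 14.15 = 97.6 kΩ.

R_L(min) ≈ 97.6 kΩ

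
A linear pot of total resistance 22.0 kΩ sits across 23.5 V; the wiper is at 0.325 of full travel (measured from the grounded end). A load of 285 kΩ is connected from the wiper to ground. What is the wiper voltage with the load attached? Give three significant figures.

The wiper splits the pot into (1−α)R = 14.85 kΩ above and αR = 7.150 kΩ below.
Lower section ‖ load = 6.975 kΩ.
V_wiper = 23.5 × 6.975/(14.85 + 6.975) = 7.51 V.

V ≈ 7.51 V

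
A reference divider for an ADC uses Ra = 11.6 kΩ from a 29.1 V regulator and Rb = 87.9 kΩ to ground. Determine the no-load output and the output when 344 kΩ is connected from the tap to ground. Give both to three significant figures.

Unloaded: 25.7 V; loaded: 25.0 V

Open-circuit: V = 29.1 × 87.9/(11.6 + 87.9) = 25.7 V.
With the load, Rb becomes Rb‖R_L = 70.01 kΩ, so V = 29.1 × 70.01/81.61 = 25.0 V.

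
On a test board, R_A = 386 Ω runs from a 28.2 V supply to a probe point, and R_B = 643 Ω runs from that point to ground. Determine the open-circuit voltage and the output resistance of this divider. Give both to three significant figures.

V_th = 17.6 V, R_th = 241 Ω

V_th is the open-circuit tap voltage: 28.2 × 643/(386 + 643) = 17.6 V.
With the supply zeroed, R_A and R_B appear in parallel from the tap: R_th = R_A‖R_B = (386 × 643)/1029 = 241 Ω.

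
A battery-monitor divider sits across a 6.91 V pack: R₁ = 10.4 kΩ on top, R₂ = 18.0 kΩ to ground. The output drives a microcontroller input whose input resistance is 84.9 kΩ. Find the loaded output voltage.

The load sits in parallel with R₂: R₂‖R_L = (18.0 × 84.9) / (18.0 + 84.9) = 14.85 kΩ.
V_out = 6.91 × 14.85 / (10.4 + 14.85) = 6.91 × 14.85/25.25 = 4.06 V.

V_out ≈ 4.06 V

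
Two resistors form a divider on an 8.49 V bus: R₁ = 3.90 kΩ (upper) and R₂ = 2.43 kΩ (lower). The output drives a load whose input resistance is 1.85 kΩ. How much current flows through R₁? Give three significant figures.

R₂‖R_L = 1.050 kΩ, so the source sees R₁ + R₂‖R_L = 4.950 kΩ.
I = 8.49 V / 4.950 kΩ = 1.72 mA.

I ≈ 1.72 mA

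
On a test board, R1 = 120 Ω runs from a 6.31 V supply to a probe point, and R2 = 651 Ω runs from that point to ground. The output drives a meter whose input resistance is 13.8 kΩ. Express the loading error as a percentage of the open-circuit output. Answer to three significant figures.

0.729 %

The divider's output (Thévenin) resistance is R1‖R2 = 101.3 Ω.
Fractional drop under load = R_th/(R_th + R_L) = 101.3 / (101.3 + 13800) = 0.007289.
So the output falls by 0.729 %.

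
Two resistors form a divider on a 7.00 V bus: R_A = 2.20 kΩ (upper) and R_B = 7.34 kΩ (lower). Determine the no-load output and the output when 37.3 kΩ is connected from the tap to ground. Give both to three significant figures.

Unloaded: 5.39 V; loaded: 5.15 V

Open-circuit: V = 7.00 × 7.34/(2.20 + 7.34) = 5.39 V.
With the load, R_B becomes R_B‖R_L = 6.133 kΩ, so V = 7.00 × 6.133/8.333 = 5.15 V.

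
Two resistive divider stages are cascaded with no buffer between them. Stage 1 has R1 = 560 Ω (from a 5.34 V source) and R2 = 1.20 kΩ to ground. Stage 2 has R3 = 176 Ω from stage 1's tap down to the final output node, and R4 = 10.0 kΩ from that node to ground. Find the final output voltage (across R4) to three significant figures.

Stage 2 presents R3+R4 = 10180 Ω as a load on stage 1's tap.
Stage 1's lower leg becomes R2‖(R3+R4) = 1073 Ω, so V_mid = 5.34 × 1073/1633 = 3.509 V.
Stage 2 is itself unloaded: V_out = V_mid × R4/(R3+R4) = 3.509 × 10000/10180 = 3.45 V.

V_out ≈ 3.45 V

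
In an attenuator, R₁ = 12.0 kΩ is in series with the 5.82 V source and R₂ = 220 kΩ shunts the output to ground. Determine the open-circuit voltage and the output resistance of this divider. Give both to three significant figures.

V_th is the open-circuit tap voltage: 5.82 × 220/(12.0 + 220) = 5.52 V.
With the supply zeroed, R₁ and R₂ appear in parallel from the tap: R_th = R₁‖R₂ = (12.0 × 220)/232.0 = 11.4 kΩ.

V_th = 5.52 V, R_th = 11.4 kΩ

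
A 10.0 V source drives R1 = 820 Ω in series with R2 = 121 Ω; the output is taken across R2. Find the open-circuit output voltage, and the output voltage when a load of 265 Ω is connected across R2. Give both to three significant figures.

Open-circuit: V = 10.0 × 121/(820 + 121) = 1.29 V.
With the load, R2 becomes R2‖R_L = 83.07 Ω, so V = 10.0 × 83.07/903.1 = 0.920 V.

Unloaded: 1.29 V; loaded: 0.920 V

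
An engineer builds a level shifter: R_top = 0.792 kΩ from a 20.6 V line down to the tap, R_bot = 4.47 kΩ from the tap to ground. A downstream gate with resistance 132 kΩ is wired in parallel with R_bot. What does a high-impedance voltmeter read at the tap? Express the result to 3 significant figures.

V_out ≈ 17.4 V

The load sits in parallel with R_bot: R_bot‖R_L = (4470 × 132000) / (4470 + 132000) = 4324 Ω.
V_out = 20.6 × 4324 / (792 + 4324) = 20.6 × 4324/5116 = 17.4 V.
(Unloaded it would have been 17.5 V.)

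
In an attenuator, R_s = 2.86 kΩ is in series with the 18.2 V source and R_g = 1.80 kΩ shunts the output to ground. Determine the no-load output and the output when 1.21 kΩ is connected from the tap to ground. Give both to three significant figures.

Unloaded: 7.03 V; loaded: 3.67 V

Open-circuit: V = 18.2 × 1.80/(2.86 + 1.80) = 7.03 V.
With the load, R_g becomes R_g‖R_L = 0.7236 kΩ, so V = 18.2 × 0.7236/3.584 = 3.67 V.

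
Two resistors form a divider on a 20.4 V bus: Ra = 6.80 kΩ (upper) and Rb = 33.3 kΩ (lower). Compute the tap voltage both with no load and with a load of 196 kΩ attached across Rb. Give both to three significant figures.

Open-circuit: V = 20.4 × 33.3/(6.80 + 33.3) = 16.9 V.
With the load, Rb becomes Rb‖R_L = 28.46 kΩ, so V = 20.4 × 28.46/35.26 = 16.5 V.

Unloaded: 16.9 V; loaded: 16.5 V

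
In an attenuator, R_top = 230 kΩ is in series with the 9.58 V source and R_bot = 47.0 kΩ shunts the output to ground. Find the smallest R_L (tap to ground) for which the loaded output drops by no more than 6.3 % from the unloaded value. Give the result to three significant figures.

Output resistance R_th = R_top‖R_bot = (230 × 47.0)/277.0 = 39.03 kΩ.
The fractional drop is R_th/(R_th + R_L); requiring this ≤ 0.0630 gives R_L ≥ R_th(1/0.0630 − 1) = 39.03 × 14.87 = 580 kΩ.

R_L(min) ≈ 580 kΩ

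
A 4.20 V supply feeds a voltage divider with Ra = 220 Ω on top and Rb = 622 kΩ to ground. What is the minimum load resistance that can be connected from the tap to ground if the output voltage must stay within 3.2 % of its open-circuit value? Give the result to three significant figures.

R_L(min) ≈ 6.65 kΩ

Output resistance R_th = Ra‖Rb = (220 × 622000)/622200 = 219.9 Ω.
The fractional drop is R_th/(R_th + R_L); requiring this ≤ 0.0320 gives R_L ≥ R_th(1/0.0320 − 1) = 219.9 × 30.25 = 6.65 kΩ.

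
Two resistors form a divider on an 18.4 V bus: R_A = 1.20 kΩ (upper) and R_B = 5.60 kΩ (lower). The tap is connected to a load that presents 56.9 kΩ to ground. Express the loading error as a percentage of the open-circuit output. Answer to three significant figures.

The divider's output (Thévenin) resistance is R_A‖R_B = 0.9882 kΩ.
Fractional drop under load = R_th/(R_th + R_L) = 0.9882 / (0.9882 + 56.9) = 0.01707.
So the output falls by 1.71 %.

1.71 %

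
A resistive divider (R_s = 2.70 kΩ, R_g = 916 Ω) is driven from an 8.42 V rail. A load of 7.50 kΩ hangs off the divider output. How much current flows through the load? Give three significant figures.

I_L ≈ 0.261 mA

R_g‖R_L = 816.3 Ω; V_out = 8.42 × 816.3/3516 = 1.955 V.
I_L = V_out / R_L = 1.955 / 7.50 kΩ = 0.261 mA.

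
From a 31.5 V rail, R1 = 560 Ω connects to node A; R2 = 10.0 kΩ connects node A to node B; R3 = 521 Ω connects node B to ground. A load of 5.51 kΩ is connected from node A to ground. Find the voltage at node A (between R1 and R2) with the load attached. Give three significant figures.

V ≈ 27.3 V

Below node A the series string R2+R3 = 10520 Ω sits in parallel with the 5510 Ω load: 3616 Ω.
V_A = 31.5 × 3616/(560 + 3616) = 27.3 V.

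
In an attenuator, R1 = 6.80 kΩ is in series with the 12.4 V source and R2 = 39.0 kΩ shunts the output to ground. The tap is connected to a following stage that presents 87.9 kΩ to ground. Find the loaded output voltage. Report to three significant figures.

The load sits in parallel with R2: R2‖R_L = (39.0 × 87.9) / (39.0 + 87.9) = 27.01 kΩ.
V_out = 12.4 × 27.01 / (6.80 + 27.01) = 12.4 × 27.01/33.81 = 9.91 V.

V_out ≈ 9.91 V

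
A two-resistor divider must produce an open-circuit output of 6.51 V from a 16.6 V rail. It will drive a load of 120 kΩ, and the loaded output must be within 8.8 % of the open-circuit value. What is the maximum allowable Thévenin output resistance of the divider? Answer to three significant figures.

R_th ≤ 11.6 kΩ

Loading drop = R_th/(R_th + R_L) ≤ 0.0880, so R_th ≤ R_L · ε/(1−ε) = 120 kΩ × 0.0880/0.9120 = 11.6 kΩ.
(Any R1, R2 with R2/(R1+R2) = 0.392 and R1‖R2 ≤ 11.6 kΩ will meet the spec.)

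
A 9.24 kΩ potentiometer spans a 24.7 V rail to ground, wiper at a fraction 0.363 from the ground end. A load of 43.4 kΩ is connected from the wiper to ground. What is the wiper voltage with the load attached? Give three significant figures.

The wiper splits the pot into (1−α)R = 5.886 kΩ above and αR = 3.354 kΩ below.
Lower section ‖ load = 3.113 kΩ.
V_wiper = 24.7 × 3.113/(5.886 + 3.113) = 8.55 V.

V ≈ 8.55 V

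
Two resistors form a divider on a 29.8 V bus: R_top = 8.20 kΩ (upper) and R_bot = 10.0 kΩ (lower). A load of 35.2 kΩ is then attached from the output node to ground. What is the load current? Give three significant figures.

R_bot‖R_L = 7.788 kΩ; V_out = 29.8 × 7.788/15.99 = 14.52 V.
I_L = V_out / R_L = 14.52 / 35.2 kΩ = 0.412 mA.

I_L ≈ 0.412 mA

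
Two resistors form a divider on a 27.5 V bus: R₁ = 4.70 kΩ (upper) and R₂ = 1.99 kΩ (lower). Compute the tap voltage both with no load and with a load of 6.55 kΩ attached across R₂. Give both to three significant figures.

Unloaded: 8.18 V; loaded: 6.74 V

Open-circuit: V = 27.5 × 1.99/(4.70 + 1.99) = 8.18 V.
With the load, R₂ becomes R₂‖R_L = 1.526 kΩ, so V = 27.5 × 1.526/6.226 = 6.74 V.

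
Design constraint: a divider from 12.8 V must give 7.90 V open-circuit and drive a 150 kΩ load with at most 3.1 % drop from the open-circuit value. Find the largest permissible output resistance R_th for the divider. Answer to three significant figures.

Loading drop = R_th/(R_th + R_L) ≤ 0.0310, so R_th ≤ R_L · ε/(1−ε) = 150 kΩ × 0.0310/0.9690 = 4.80 kΩ.
(Any R1, R2 with R2/(R1+R2) = 0.617 and R1‖R2 ≤ 4.80 kΩ will meet the spec.)

R_th ≤ 4.80 kΩ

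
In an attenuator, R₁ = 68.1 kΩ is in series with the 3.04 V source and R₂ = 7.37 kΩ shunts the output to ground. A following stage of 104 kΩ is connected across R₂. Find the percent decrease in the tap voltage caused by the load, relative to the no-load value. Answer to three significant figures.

6.01 %

The divider's output (Thévenin) resistance is R₁‖R₂ = 6.650 kΩ.
Fractional drop under load = R_th/(R_th + R_L) = 6.650 / (6.650 + 104) = 0.06010.
So the output falls by 6.01 %.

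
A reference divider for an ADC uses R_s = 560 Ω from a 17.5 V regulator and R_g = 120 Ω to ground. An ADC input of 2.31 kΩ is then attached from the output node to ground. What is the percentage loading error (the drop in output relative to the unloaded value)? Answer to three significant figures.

4.10 %

The divider's output (Thévenin) resistance is R_s‖R_g = 98.82 Ω.
Fractional drop under load = R_th/(R_th + R_L) = 98.82 / (98.82 + 2310) = 0.04103.
So the output falls by 4.10 %.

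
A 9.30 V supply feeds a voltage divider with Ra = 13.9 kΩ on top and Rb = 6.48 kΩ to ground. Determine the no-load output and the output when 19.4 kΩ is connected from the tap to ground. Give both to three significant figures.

Open-circuit: V = 9.30 × 6.48/(13.9 + 6.48) = 2.96 V.
With the load, Rb becomes Rb‖R_L = 4.857 kΩ, so V = 9.30 × 4.857/18.76 = 2.41 V.

Unloaded: 2.96 V; loaded: 2.41 V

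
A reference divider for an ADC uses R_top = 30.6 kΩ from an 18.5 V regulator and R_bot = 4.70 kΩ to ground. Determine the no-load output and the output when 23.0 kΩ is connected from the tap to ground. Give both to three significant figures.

Unloaded: 2.46 V; loaded: 2.09 V

Open-circuit: V = 18.5 × 4.70/(30.6 + 4.70) = 2.46 V.
With the load, R_bot becomes R_bot‖R_L = 3.903 kΩ, so V = 18.5 × 3.903/34.50 = 2.09 V.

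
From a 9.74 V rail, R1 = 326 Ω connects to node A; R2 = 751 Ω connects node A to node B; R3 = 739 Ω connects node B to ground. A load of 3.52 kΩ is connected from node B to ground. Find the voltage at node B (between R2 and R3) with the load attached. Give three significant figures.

V ≈ 3.52 V

At node B, R3 is in parallel with the load: R3‖R_L = 610.8 Ω.
Below node A the resistance is R2 + (R3‖R_L) = 1362 Ω, so V_A = 9.74 × 1362/1688 = 7.859 V.
Then V_B = V_A × (R3‖R_L)/(R2 + R3‖R_L) = 7.859 × 610.8/1362 = 3.52 V.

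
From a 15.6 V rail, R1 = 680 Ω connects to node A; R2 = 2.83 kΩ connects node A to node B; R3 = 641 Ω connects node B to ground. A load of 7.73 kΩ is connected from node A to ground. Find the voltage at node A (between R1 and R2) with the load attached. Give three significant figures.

Below node A the series string R2+R3 = 3471 Ω sits in parallel with the 7730 Ω load: 2395 Ω.
V_A = 15.6 × 2395/(680 + 2395) = 12.2 V.

V ≈ 12.2 V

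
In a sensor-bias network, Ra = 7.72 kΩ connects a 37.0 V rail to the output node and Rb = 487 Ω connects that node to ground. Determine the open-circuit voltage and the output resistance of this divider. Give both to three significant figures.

V_th is the open-circuit tap voltage: 37.0 × 487/(7720 + 487) = 2.20 V.
With the supply zeroed, Ra and Rb appear in parallel from the tap: R_th = Ra‖Rb = (7720 × 487)/8207 = 458 Ω.

V_th = 2.20 V, R_th = 458 Ω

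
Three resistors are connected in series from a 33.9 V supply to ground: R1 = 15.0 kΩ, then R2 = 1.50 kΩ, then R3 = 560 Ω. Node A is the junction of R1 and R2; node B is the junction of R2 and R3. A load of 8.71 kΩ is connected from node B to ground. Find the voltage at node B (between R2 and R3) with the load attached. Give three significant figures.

V ≈ 1.05 V

At node B, R3 is in parallel with the load: R3‖R_L = 526.2 Ω.
Below node A the resistance is R2 + (R3‖R_L) = 2026 Ω, so V_A = 33.9 × 2026/17030 = 4.034 V.
Then V_B = V_A × (R3‖R_L)/(R2 + R3‖R_L) = 4.034 × 526.2/2026 = 1.05 V.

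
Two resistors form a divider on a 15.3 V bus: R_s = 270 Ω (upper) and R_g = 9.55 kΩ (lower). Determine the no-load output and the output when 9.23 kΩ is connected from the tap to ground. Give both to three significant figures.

Open-circuit: V = 15.3 × 9550/(270 + 9550) = 14.9 V.
With the load, R_g becomes R_g‖R_L = 4694 Ω, so V = 15.3 × 4694/4964 = 14.5 V.

Unloaded: 14.9 V; loaded: 14.5 V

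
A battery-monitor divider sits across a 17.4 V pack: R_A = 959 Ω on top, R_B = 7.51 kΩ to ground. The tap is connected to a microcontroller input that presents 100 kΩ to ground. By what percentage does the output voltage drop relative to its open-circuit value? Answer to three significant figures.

The divider's output (Thévenin) resistance is R_A‖R_B = 850.4 Ω.
Fractional drop under load = R_th/(R_th + R_L) = 850.4 / (850.4 + 100000) = 0.008432.
So the output falls by 0.843 %.

0.843 %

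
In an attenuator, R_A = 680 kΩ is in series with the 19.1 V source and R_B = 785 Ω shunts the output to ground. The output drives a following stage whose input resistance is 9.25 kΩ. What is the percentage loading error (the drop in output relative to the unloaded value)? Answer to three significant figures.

The divider's output (Thévenin) resistance is R_A‖R_B = 784.1 Ω.
Fractional drop under load = R_th/(R_th + R_L) = 784.1 / (784.1 + 9250) = 0.07814.
So the output falls by 7.81 %.

7.81 %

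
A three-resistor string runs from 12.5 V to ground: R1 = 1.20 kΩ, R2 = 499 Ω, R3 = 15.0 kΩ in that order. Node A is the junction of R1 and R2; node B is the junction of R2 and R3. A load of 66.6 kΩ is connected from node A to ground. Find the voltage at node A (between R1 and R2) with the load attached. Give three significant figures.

V ≈ 11.4 V

Below node A the series string R2+R3 = 15500 Ω sits in parallel with the 66600 Ω load: 12570 Ω.
V_A = 12.5 × 12570/(1200 + 12570) = 11.4 V.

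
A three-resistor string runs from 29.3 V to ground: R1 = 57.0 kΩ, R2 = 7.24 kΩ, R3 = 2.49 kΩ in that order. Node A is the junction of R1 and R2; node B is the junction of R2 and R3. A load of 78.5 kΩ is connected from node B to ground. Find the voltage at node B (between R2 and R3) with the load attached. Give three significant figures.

At node B, R3 is in parallel with the load: R3‖R_L = 2.413 kΩ.
Below node A the resistance is R2 + (R3‖R_L) = 9.653 kΩ, so V_A = 29.3 × 9.653/66.65 = 4.244 V.
Then V_B = V_A × (R3‖R_L)/(R2 + R3‖R_L) = 4.244 × 2.413/9.653 = 1.06 V.

V ≈ 1.06 V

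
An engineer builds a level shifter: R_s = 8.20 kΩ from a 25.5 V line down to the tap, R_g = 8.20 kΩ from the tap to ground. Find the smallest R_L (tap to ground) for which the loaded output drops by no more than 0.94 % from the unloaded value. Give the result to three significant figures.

Output resistance R_th = R_s‖R_g = (8.20 × 8.20)/16.40 = 4.100 kΩ.
The fractional drop is R_th/(R_th + R_L); requiring this ≤ 0.00940 gives R_L ≥ R_th(1/0.00940 − 1) = 4.100 × 105.4 = 432 kΩ.

R_L(min) ≈ 432 kΩ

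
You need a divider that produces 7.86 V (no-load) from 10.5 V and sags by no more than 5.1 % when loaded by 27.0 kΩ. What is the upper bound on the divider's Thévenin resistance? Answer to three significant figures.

R_th ≤ 1.45 kΩ

Loading drop = R_th/(R_th + R_L) ≤ 0.0510, so R_th ≤ R_L · ε/(1−ε) = 27.0 kΩ × 0.0510/0.9490 = 1.45 kΩ.
(Any R1, R2 with R2/(R1+R2) = 0.749 and R1‖R2 ≤ 1.45 kΩ will meet the spec.)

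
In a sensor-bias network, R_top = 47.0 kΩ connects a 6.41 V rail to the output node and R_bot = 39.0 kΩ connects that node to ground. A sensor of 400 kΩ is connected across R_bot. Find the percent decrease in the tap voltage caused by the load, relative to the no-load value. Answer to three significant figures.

5.06 %

The divider's output (Thévenin) resistance is R_top‖R_bot = 21.31 kΩ.
Fractional drop under load = R_th/(R_th + R_L) = 21.31 / (21.31 + 400) = 0.05059.
So the output falls by 5.06 %.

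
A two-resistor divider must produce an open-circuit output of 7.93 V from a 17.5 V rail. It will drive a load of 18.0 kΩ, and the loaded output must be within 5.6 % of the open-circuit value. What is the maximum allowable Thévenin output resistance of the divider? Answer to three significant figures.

R_th ≤ 1.07 kΩ

Loading drop = R_th/(R_th + R_L) ≤ 0.0560, so R_th ≤ R_L · ε/(1−ε) = 18.0 kΩ × 0.0560/0.9440 = 1.07 kΩ.
(Any R1, R2 with R2/(R1+R2) = 0.453 and R1‖R2 ≤ 1.07 kΩ will meet the spec.)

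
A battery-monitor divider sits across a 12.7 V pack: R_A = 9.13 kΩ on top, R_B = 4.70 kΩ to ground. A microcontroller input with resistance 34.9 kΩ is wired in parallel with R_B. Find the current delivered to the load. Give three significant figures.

R_B‖R_L = 4.142 kΩ; V_out = 12.7 × 4.142/13.27 = 3.964 V.
I_L = V_out / R_L = 3.964 / 34.9 kΩ = 0.114 mA.

I_L ≈ 0.114 mA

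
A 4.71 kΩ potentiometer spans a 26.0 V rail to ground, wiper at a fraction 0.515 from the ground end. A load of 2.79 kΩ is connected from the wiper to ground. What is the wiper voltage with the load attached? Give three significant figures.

V ≈ 9.42 V

The wiper splits the pot into (1−α)R = 2.284 kΩ above and αR = 2.426 kΩ below.
Lower section ‖ load = 1.298 kΩ.
V_wiper = 26.0 × 1.298/(2.284 + 1.298) = 9.42 V.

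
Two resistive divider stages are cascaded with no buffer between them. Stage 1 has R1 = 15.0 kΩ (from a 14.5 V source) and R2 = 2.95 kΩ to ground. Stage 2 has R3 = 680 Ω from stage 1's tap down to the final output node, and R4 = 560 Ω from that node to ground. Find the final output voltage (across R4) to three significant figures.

V_out ≈ 0.360 V

Stage 2 presents R3+R4 = 1240 Ω as a load on stage 1's tap.
Stage 1's lower leg becomes R2‖(R3+R4) = 873.0 Ω, so V_mid = 14.5 × 873.0/15870 = 0.7975 V.
Stage 2 is itself unloaded: V_out = V_mid × R4/(R3+R4) = 0.7975 × 560/1240 = 0.360 V.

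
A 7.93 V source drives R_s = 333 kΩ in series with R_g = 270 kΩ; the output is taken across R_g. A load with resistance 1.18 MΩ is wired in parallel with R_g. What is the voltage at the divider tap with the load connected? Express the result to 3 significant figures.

The load sits in parallel with R_g: R_g‖R_L = (270 × 1180) / (270 + 1180) = 219.7 kΩ.
V_out = 7.93 × 219.7 / (333 + 219.7) = 7.93 × 219.7/552.7 = 3.15 V.
(Unloaded it would have been 3.55 V.)

V_out ≈ 3.15 V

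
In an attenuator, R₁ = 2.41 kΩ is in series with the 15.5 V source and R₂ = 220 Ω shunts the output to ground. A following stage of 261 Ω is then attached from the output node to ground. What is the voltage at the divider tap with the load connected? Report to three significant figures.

The load sits in parallel with R₂: R₂‖R_L = (220 × 261) / (220 + 261) = 119.4 Ω.
V_out = 15.5 × 119.4 / (2410 + 119.4) = 15.5 × 119.4/2529 = 0.732 V.

V_out ≈ 0.732 V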